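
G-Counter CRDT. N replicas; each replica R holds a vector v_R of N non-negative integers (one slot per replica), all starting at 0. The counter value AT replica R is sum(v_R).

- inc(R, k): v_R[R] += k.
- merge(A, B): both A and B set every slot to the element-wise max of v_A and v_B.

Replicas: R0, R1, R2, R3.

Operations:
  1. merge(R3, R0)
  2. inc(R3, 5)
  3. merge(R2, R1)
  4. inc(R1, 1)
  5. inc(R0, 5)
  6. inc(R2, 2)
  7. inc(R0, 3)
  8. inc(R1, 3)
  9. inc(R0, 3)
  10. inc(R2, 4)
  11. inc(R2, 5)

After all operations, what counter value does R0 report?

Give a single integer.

Op 1: merge R3<->R0 -> R3=(0,0,0,0) R0=(0,0,0,0)
Op 2: inc R3 by 5 -> R3=(0,0,0,5) value=5
Op 3: merge R2<->R1 -> R2=(0,0,0,0) R1=(0,0,0,0)
Op 4: inc R1 by 1 -> R1=(0,1,0,0) value=1
Op 5: inc R0 by 5 -> R0=(5,0,0,0) value=5
Op 6: inc R2 by 2 -> R2=(0,0,2,0) value=2
Op 7: inc R0 by 3 -> R0=(8,0,0,0) value=8
Op 8: inc R1 by 3 -> R1=(0,4,0,0) value=4
Op 9: inc R0 by 3 -> R0=(11,0,0,0) value=11
Op 10: inc R2 by 4 -> R2=(0,0,6,0) value=6
Op 11: inc R2 by 5 -> R2=(0,0,11,0) value=11

Answer: 11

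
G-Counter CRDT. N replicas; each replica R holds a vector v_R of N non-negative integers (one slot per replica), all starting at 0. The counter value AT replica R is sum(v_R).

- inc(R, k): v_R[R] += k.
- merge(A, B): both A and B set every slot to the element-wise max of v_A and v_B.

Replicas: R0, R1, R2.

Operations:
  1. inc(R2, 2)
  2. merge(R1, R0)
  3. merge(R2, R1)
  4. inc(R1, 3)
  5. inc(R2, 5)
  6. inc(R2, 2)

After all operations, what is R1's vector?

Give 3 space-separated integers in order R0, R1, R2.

Op 1: inc R2 by 2 -> R2=(0,0,2) value=2
Op 2: merge R1<->R0 -> R1=(0,0,0) R0=(0,0,0)
Op 3: merge R2<->R1 -> R2=(0,0,2) R1=(0,0,2)
Op 4: inc R1 by 3 -> R1=(0,3,2) value=5
Op 5: inc R2 by 5 -> R2=(0,0,7) value=7
Op 6: inc R2 by 2 -> R2=(0,0,9) value=9

Answer: 0 3 2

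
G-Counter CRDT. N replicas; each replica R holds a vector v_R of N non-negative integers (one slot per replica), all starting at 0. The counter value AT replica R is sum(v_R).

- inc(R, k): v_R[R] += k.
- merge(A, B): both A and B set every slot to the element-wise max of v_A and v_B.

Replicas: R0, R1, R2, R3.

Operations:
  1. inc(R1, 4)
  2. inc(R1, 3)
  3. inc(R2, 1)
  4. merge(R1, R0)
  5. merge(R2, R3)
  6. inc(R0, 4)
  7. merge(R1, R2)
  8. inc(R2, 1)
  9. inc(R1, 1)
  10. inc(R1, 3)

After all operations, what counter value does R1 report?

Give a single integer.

Op 1: inc R1 by 4 -> R1=(0,4,0,0) value=4
Op 2: inc R1 by 3 -> R1=(0,7,0,0) value=7
Op 3: inc R2 by 1 -> R2=(0,0,1,0) value=1
Op 4: merge R1<->R0 -> R1=(0,7,0,0) R0=(0,7,0,0)
Op 5: merge R2<->R3 -> R2=(0,0,1,0) R3=(0,0,1,0)
Op 6: inc R0 by 4 -> R0=(4,7,0,0) value=11
Op 7: merge R1<->R2 -> R1=(0,7,1,0) R2=(0,7,1,0)
Op 8: inc R2 by 1 -> R2=(0,7,2,0) value=9
Op 9: inc R1 by 1 -> R1=(0,8,1,0) value=9
Op 10: inc R1 by 3 -> R1=(0,11,1,0) value=12

Answer: 12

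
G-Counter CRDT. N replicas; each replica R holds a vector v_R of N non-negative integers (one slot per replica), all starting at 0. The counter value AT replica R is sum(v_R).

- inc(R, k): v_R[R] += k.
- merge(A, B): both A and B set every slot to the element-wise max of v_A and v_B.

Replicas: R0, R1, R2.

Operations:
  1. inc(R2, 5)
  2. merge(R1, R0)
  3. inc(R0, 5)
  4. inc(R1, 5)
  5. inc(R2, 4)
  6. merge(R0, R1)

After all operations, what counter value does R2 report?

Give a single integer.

Op 1: inc R2 by 5 -> R2=(0,0,5) value=5
Op 2: merge R1<->R0 -> R1=(0,0,0) R0=(0,0,0)
Op 3: inc R0 by 5 -> R0=(5,0,0) value=5
Op 4: inc R1 by 5 -> R1=(0,5,0) value=5
Op 5: inc R2 by 4 -> R2=(0,0,9) value=9
Op 6: merge R0<->R1 -> R0=(5,5,0) R1=(5,5,0)

Answer: 9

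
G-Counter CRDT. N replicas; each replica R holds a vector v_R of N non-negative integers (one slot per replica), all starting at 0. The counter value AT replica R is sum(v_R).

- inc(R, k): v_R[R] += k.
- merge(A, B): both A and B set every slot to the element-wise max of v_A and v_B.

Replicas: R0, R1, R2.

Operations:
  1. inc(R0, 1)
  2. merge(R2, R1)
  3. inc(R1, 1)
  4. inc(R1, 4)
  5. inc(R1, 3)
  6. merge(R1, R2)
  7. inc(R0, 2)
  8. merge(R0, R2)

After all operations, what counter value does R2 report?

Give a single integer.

Answer: 11

Derivation:
Op 1: inc R0 by 1 -> R0=(1,0,0) value=1
Op 2: merge R2<->R1 -> R2=(0,0,0) R1=(0,0,0)
Op 3: inc R1 by 1 -> R1=(0,1,0) value=1
Op 4: inc R1 by 4 -> R1=(0,5,0) value=5
Op 5: inc R1 by 3 -> R1=(0,8,0) value=8
Op 6: merge R1<->R2 -> R1=(0,8,0) R2=(0,8,0)
Op 7: inc R0 by 2 -> R0=(3,0,0) value=3
Op 8: merge R0<->R2 -> R0=(3,8,0) R2=(3,8,0)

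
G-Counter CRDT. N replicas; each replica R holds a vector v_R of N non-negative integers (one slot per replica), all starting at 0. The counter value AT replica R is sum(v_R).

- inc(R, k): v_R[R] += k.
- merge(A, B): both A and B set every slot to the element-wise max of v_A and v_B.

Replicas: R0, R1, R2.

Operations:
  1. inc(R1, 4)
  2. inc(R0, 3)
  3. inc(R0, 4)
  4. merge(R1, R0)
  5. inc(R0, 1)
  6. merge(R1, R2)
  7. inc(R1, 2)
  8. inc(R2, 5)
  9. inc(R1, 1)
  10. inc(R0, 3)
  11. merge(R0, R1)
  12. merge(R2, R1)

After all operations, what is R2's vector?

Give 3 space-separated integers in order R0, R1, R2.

Op 1: inc R1 by 4 -> R1=(0,4,0) value=4
Op 2: inc R0 by 3 -> R0=(3,0,0) value=3
Op 3: inc R0 by 4 -> R0=(7,0,0) value=7
Op 4: merge R1<->R0 -> R1=(7,4,0) R0=(7,4,0)
Op 5: inc R0 by 1 -> R0=(8,4,0) value=12
Op 6: merge R1<->R2 -> R1=(7,4,0) R2=(7,4,0)
Op 7: inc R1 by 2 -> R1=(7,6,0) value=13
Op 8: inc R2 by 5 -> R2=(7,4,5) value=16
Op 9: inc R1 by 1 -> R1=(7,7,0) value=14
Op 10: inc R0 by 3 -> R0=(11,4,0) value=15
Op 11: merge R0<->R1 -> R0=(11,7,0) R1=(11,7,0)
Op 12: merge R2<->R1 -> R2=(11,7,5) R1=(11,7,5)

Answer: 11 7 5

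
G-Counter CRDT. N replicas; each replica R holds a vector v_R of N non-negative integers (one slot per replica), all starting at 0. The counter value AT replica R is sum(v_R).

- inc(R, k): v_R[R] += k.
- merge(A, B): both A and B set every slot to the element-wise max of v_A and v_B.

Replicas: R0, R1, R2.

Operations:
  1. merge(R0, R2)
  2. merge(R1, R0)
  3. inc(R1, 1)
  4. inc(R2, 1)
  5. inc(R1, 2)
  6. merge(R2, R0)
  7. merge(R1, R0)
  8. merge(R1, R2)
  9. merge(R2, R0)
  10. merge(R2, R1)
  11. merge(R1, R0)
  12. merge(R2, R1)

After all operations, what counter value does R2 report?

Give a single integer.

Op 1: merge R0<->R2 -> R0=(0,0,0) R2=(0,0,0)
Op 2: merge R1<->R0 -> R1=(0,0,0) R0=(0,0,0)
Op 3: inc R1 by 1 -> R1=(0,1,0) value=1
Op 4: inc R2 by 1 -> R2=(0,0,1) value=1
Op 5: inc R1 by 2 -> R1=(0,3,0) value=3
Op 6: merge R2<->R0 -> R2=(0,0,1) R0=(0,0,1)
Op 7: merge R1<->R0 -> R1=(0,3,1) R0=(0,3,1)
Op 8: merge R1<->R2 -> R1=(0,3,1) R2=(0,3,1)
Op 9: merge R2<->R0 -> R2=(0,3,1) R0=(0,3,1)
Op 10: merge R2<->R1 -> R2=(0,3,1) R1=(0,3,1)
Op 11: merge R1<->R0 -> R1=(0,3,1) R0=(0,3,1)
Op 12: merge R2<->R1 -> R2=(0,3,1) R1=(0,3,1)

Answer: 4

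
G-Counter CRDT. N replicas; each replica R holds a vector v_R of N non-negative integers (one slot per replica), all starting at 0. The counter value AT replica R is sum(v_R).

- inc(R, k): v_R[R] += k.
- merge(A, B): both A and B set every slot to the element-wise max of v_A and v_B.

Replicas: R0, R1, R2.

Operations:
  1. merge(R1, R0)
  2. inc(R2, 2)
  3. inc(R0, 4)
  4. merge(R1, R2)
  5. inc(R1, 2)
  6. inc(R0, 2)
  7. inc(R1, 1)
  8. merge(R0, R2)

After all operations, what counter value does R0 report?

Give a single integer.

Op 1: merge R1<->R0 -> R1=(0,0,0) R0=(0,0,0)
Op 2: inc R2 by 2 -> R2=(0,0,2) value=2
Op 3: inc R0 by 4 -> R0=(4,0,0) value=4
Op 4: merge R1<->R2 -> R1=(0,0,2) R2=(0,0,2)
Op 5: inc R1 by 2 -> R1=(0,2,2) value=4
Op 6: inc R0 by 2 -> R0=(6,0,0) value=6
Op 7: inc R1 by 1 -> R1=(0,3,2) value=5
Op 8: merge R0<->R2 -> R0=(6,0,2) R2=(6,0,2)

Answer: 8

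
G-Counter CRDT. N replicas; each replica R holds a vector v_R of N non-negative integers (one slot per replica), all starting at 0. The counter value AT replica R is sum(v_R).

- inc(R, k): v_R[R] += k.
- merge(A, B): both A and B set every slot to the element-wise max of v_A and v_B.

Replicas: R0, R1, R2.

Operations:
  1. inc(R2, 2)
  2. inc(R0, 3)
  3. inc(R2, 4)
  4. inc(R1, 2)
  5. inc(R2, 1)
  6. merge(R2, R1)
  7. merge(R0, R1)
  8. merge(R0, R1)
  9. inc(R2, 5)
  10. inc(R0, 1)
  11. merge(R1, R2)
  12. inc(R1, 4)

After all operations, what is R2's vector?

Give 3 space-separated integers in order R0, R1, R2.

Answer: 3 2 12

Derivation:
Op 1: inc R2 by 2 -> R2=(0,0,2) value=2
Op 2: inc R0 by 3 -> R0=(3,0,0) value=3
Op 3: inc R2 by 4 -> R2=(0,0,6) value=6
Op 4: inc R1 by 2 -> R1=(0,2,0) value=2
Op 5: inc R2 by 1 -> R2=(0,0,7) value=7
Op 6: merge R2<->R1 -> R2=(0,2,7) R1=(0,2,7)
Op 7: merge R0<->R1 -> R0=(3,2,7) R1=(3,2,7)
Op 8: merge R0<->R1 -> R0=(3,2,7) R1=(3,2,7)
Op 9: inc R2 by 5 -> R2=(0,2,12) value=14
Op 10: inc R0 by 1 -> R0=(4,2,7) value=13
Op 11: merge R1<->R2 -> R1=(3,2,12) R2=(3,2,12)
Op 12: inc R1 by 4 -> R1=(3,6,12) value=21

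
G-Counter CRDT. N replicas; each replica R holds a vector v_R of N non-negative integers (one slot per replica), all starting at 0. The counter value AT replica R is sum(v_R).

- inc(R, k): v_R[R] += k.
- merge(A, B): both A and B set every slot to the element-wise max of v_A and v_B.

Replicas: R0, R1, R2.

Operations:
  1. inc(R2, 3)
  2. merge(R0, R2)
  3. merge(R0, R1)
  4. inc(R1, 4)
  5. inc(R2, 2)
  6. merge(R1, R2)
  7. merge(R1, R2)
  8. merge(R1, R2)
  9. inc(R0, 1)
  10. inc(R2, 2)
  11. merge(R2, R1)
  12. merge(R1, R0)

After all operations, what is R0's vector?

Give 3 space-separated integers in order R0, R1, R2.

Answer: 1 4 7

Derivation:
Op 1: inc R2 by 3 -> R2=(0,0,3) value=3
Op 2: merge R0<->R2 -> R0=(0,0,3) R2=(0,0,3)
Op 3: merge R0<->R1 -> R0=(0,0,3) R1=(0,0,3)
Op 4: inc R1 by 4 -> R1=(0,4,3) value=7
Op 5: inc R2 by 2 -> R2=(0,0,5) value=5
Op 6: merge R1<->R2 -> R1=(0,4,5) R2=(0,4,5)
Op 7: merge R1<->R2 -> R1=(0,4,5) R2=(0,4,5)
Op 8: merge R1<->R2 -> R1=(0,4,5) R2=(0,4,5)
Op 9: inc R0 by 1 -> R0=(1,0,3) value=4
Op 10: inc R2 by 2 -> R2=(0,4,7) value=11
Op 11: merge R2<->R1 -> R2=(0,4,7) R1=(0,4,7)
Op 12: merge R1<->R0 -> R1=(1,4,7) R0=(1,4,7)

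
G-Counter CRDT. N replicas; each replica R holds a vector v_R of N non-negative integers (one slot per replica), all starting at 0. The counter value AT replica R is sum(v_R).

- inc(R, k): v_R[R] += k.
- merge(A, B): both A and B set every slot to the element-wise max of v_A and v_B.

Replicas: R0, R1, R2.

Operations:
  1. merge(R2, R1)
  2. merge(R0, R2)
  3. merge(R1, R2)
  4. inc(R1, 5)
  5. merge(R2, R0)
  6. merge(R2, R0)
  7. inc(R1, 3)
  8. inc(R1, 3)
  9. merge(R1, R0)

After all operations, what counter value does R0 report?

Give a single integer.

Op 1: merge R2<->R1 -> R2=(0,0,0) R1=(0,0,0)
Op 2: merge R0<->R2 -> R0=(0,0,0) R2=(0,0,0)
Op 3: merge R1<->R2 -> R1=(0,0,0) R2=(0,0,0)
Op 4: inc R1 by 5 -> R1=(0,5,0) value=5
Op 5: merge R2<->R0 -> R2=(0,0,0) R0=(0,0,0)
Op 6: merge R2<->R0 -> R2=(0,0,0) R0=(0,0,0)
Op 7: inc R1 by 3 -> R1=(0,8,0) value=8
Op 8: inc R1 by 3 -> R1=(0,11,0) value=11
Op 9: merge R1<->R0 -> R1=(0,11,0) R0=(0,11,0)

Answer: 11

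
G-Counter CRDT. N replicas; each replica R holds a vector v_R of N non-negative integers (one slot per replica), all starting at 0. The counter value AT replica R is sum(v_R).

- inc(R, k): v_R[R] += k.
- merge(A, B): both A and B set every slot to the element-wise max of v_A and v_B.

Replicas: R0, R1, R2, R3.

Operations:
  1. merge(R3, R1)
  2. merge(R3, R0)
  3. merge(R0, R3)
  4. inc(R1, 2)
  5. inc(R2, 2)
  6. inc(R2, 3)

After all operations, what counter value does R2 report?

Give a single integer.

Answer: 5

Derivation:
Op 1: merge R3<->R1 -> R3=(0,0,0,0) R1=(0,0,0,0)
Op 2: merge R3<->R0 -> R3=(0,0,0,0) R0=(0,0,0,0)
Op 3: merge R0<->R3 -> R0=(0,0,0,0) R3=(0,0,0,0)
Op 4: inc R1 by 2 -> R1=(0,2,0,0) value=2
Op 5: inc R2 by 2 -> R2=(0,0,2,0) value=2
Op 6: inc R2 by 3 -> R2=(0,0,5,0) value=5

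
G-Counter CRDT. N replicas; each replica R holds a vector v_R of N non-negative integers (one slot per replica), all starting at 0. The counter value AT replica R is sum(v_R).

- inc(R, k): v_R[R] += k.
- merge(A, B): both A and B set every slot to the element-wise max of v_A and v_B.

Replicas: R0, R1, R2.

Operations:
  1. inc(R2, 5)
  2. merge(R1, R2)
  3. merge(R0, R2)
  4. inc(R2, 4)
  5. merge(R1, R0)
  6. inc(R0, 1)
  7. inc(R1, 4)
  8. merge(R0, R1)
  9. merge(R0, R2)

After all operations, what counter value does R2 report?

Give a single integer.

Op 1: inc R2 by 5 -> R2=(0,0,5) value=5
Op 2: merge R1<->R2 -> R1=(0,0,5) R2=(0,0,5)
Op 3: merge R0<->R2 -> R0=(0,0,5) R2=(0,0,5)
Op 4: inc R2 by 4 -> R2=(0,0,9) value=9
Op 5: merge R1<->R0 -> R1=(0,0,5) R0=(0,0,5)
Op 6: inc R0 by 1 -> R0=(1,0,5) value=6
Op 7: inc R1 by 4 -> R1=(0,4,5) value=9
Op 8: merge R0<->R1 -> R0=(1,4,5) R1=(1,4,5)
Op 9: merge R0<->R2 -> R0=(1,4,9) R2=(1,4,9)

Answer: 14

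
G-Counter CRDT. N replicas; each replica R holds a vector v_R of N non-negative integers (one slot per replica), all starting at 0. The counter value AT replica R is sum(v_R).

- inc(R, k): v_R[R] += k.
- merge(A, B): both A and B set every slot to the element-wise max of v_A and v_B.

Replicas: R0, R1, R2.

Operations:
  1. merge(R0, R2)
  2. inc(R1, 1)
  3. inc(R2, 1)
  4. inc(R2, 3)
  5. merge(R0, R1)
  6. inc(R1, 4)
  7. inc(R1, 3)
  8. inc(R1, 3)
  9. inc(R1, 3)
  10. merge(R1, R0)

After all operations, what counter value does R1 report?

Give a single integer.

Op 1: merge R0<->R2 -> R0=(0,0,0) R2=(0,0,0)
Op 2: inc R1 by 1 -> R1=(0,1,0) value=1
Op 3: inc R2 by 1 -> R2=(0,0,1) value=1
Op 4: inc R2 by 3 -> R2=(0,0,4) value=4
Op 5: merge R0<->R1 -> R0=(0,1,0) R1=(0,1,0)
Op 6: inc R1 by 4 -> R1=(0,5,0) value=5
Op 7: inc R1 by 3 -> R1=(0,8,0) value=8
Op 8: inc R1 by 3 -> R1=(0,11,0) value=11
Op 9: inc R1 by 3 -> R1=(0,14,0) value=14
Op 10: merge R1<->R0 -> R1=(0,14,0) R0=(0,14,0)

Answer: 14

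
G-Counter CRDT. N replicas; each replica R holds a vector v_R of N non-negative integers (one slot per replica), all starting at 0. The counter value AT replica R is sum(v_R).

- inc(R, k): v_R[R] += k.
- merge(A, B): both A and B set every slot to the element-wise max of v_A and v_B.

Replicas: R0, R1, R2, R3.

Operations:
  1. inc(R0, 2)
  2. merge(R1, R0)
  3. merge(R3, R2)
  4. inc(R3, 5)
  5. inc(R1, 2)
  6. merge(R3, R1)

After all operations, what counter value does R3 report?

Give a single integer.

Answer: 9

Derivation:
Op 1: inc R0 by 2 -> R0=(2,0,0,0) value=2
Op 2: merge R1<->R0 -> R1=(2,0,0,0) R0=(2,0,0,0)
Op 3: merge R3<->R2 -> R3=(0,0,0,0) R2=(0,0,0,0)
Op 4: inc R3 by 5 -> R3=(0,0,0,5) value=5
Op 5: inc R1 by 2 -> R1=(2,2,0,0) value=4
Op 6: merge R3<->R1 -> R3=(2,2,0,5) R1=(2,2,0,5)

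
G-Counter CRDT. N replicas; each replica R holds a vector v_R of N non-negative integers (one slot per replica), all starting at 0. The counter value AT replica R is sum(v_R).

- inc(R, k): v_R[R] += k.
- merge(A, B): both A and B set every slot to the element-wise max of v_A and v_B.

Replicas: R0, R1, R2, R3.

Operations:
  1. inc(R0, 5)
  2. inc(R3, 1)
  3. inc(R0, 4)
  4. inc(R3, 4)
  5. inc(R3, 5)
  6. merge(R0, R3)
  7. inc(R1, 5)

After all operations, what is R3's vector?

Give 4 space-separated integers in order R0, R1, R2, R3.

Op 1: inc R0 by 5 -> R0=(5,0,0,0) value=5
Op 2: inc R3 by 1 -> R3=(0,0,0,1) value=1
Op 3: inc R0 by 4 -> R0=(9,0,0,0) value=9
Op 4: inc R3 by 4 -> R3=(0,0,0,5) value=5
Op 5: inc R3 by 5 -> R3=(0,0,0,10) value=10
Op 6: merge R0<->R3 -> R0=(9,0,0,10) R3=(9,0,0,10)
Op 7: inc R1 by 5 -> R1=(0,5,0,0) value=5

Answer: 9 0 0 10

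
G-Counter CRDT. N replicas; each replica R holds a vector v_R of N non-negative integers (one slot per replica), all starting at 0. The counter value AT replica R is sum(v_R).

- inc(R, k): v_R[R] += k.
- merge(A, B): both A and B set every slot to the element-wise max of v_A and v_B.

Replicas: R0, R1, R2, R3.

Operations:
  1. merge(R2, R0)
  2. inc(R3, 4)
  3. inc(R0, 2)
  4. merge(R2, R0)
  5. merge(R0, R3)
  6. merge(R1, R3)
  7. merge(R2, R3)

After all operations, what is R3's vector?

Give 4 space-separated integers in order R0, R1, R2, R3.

Op 1: merge R2<->R0 -> R2=(0,0,0,0) R0=(0,0,0,0)
Op 2: inc R3 by 4 -> R3=(0,0,0,4) value=4
Op 3: inc R0 by 2 -> R0=(2,0,0,0) value=2
Op 4: merge R2<->R0 -> R2=(2,0,0,0) R0=(2,0,0,0)
Op 5: merge R0<->R3 -> R0=(2,0,0,4) R3=(2,0,0,4)
Op 6: merge R1<->R3 -> R1=(2,0,0,4) R3=(2,0,0,4)
Op 7: merge R2<->R3 -> R2=(2,0,0,4) R3=(2,0,0,4)

Answer: 2 0 0 4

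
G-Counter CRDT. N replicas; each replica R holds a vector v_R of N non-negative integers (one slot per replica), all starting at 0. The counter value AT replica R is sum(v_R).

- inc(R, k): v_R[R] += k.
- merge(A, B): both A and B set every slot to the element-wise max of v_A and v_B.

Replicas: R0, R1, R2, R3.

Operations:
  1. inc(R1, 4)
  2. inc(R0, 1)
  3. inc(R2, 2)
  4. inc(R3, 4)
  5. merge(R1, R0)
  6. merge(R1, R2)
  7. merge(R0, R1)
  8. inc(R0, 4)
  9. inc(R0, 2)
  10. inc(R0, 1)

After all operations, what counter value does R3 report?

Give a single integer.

Op 1: inc R1 by 4 -> R1=(0,4,0,0) value=4
Op 2: inc R0 by 1 -> R0=(1,0,0,0) value=1
Op 3: inc R2 by 2 -> R2=(0,0,2,0) value=2
Op 4: inc R3 by 4 -> R3=(0,0,0,4) value=4
Op 5: merge R1<->R0 -> R1=(1,4,0,0) R0=(1,4,0,0)
Op 6: merge R1<->R2 -> R1=(1,4,2,0) R2=(1,4,2,0)
Op 7: merge R0<->R1 -> R0=(1,4,2,0) R1=(1,4,2,0)
Op 8: inc R0 by 4 -> R0=(5,4,2,0) value=11
Op 9: inc R0 by 2 -> R0=(7,4,2,0) value=13
Op 10: inc R0 by 1 -> R0=(8,4,2,0) value=14

Answer: 4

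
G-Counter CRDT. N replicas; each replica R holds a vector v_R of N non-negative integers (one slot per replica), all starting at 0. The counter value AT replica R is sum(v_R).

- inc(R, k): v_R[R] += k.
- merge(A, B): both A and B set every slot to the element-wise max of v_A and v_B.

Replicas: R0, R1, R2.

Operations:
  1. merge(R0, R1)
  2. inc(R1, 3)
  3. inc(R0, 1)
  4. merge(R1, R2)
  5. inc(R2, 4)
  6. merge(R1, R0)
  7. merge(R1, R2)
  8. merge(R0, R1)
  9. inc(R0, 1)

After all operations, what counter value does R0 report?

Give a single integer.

Answer: 9

Derivation:
Op 1: merge R0<->R1 -> R0=(0,0,0) R1=(0,0,0)
Op 2: inc R1 by 3 -> R1=(0,3,0) value=3
Op 3: inc R0 by 1 -> R0=(1,0,0) value=1
Op 4: merge R1<->R2 -> R1=(0,3,0) R2=(0,3,0)
Op 5: inc R2 by 4 -> R2=(0,3,4) value=7
Op 6: merge R1<->R0 -> R1=(1,3,0) R0=(1,3,0)
Op 7: merge R1<->R2 -> R1=(1,3,4) R2=(1,3,4)
Op 8: merge R0<->R1 -> R0=(1,3,4) R1=(1,3,4)
Op 9: inc R0 by 1 -> R0=(2,3,4) value=9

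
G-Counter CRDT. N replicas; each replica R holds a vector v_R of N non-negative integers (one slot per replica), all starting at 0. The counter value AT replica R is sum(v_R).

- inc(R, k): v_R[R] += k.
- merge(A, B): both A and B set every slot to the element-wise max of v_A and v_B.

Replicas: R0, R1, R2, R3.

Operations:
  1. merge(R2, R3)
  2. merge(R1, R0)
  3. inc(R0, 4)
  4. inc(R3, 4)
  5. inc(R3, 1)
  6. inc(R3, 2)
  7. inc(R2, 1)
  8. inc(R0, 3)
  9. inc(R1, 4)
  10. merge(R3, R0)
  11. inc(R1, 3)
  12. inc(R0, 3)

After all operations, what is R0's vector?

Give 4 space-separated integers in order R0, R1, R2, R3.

Op 1: merge R2<->R3 -> R2=(0,0,0,0) R3=(0,0,0,0)
Op 2: merge R1<->R0 -> R1=(0,0,0,0) R0=(0,0,0,0)
Op 3: inc R0 by 4 -> R0=(4,0,0,0) value=4
Op 4: inc R3 by 4 -> R3=(0,0,0,4) value=4
Op 5: inc R3 by 1 -> R3=(0,0,0,5) value=5
Op 6: inc R3 by 2 -> R3=(0,0,0,7) value=7
Op 7: inc R2 by 1 -> R2=(0,0,1,0) value=1
Op 8: inc R0 by 3 -> R0=(7,0,0,0) value=7
Op 9: inc R1 by 4 -> R1=(0,4,0,0) value=4
Op 10: merge R3<->R0 -> R3=(7,0,0,7) R0=(7,0,0,7)
Op 11: inc R1 by 3 -> R1=(0,7,0,0) value=7
Op 12: inc R0 by 3 -> R0=(10,0,0,7) value=17

Answer: 10 0 0 7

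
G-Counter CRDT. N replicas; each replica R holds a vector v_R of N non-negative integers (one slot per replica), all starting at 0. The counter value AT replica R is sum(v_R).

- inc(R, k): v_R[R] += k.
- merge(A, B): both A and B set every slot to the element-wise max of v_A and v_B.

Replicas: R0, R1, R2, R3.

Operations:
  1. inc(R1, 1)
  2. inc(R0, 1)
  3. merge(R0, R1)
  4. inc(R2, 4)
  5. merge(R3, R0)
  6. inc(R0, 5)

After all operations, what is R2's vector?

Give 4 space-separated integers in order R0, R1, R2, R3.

Op 1: inc R1 by 1 -> R1=(0,1,0,0) value=1
Op 2: inc R0 by 1 -> R0=(1,0,0,0) value=1
Op 3: merge R0<->R1 -> R0=(1,1,0,0) R1=(1,1,0,0)
Op 4: inc R2 by 4 -> R2=(0,0,4,0) value=4
Op 5: merge R3<->R0 -> R3=(1,1,0,0) R0=(1,1,0,0)
Op 6: inc R0 by 5 -> R0=(6,1,0,0) value=7

Answer: 0 0 4 0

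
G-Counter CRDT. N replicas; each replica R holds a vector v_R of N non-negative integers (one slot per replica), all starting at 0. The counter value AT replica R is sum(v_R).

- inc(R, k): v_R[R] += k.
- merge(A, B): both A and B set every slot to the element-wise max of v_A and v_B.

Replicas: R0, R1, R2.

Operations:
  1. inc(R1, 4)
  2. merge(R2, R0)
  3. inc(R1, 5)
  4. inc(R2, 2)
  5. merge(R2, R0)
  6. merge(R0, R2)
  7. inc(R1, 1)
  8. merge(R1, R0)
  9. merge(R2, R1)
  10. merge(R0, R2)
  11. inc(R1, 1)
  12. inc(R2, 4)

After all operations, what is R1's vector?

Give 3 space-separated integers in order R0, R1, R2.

Op 1: inc R1 by 4 -> R1=(0,4,0) value=4
Op 2: merge R2<->R0 -> R2=(0,0,0) R0=(0,0,0)
Op 3: inc R1 by 5 -> R1=(0,9,0) value=9
Op 4: inc R2 by 2 -> R2=(0,0,2) value=2
Op 5: merge R2<->R0 -> R2=(0,0,2) R0=(0,0,2)
Op 6: merge R0<->R2 -> R0=(0,0,2) R2=(0,0,2)
Op 7: inc R1 by 1 -> R1=(0,10,0) value=10
Op 8: merge R1<->R0 -> R1=(0,10,2) R0=(0,10,2)
Op 9: merge R2<->R1 -> R2=(0,10,2) R1=(0,10,2)
Op 10: merge R0<->R2 -> R0=(0,10,2) R2=(0,10,2)
Op 11: inc R1 by 1 -> R1=(0,11,2) value=13
Op 12: inc R2 by 4 -> R2=(0,10,6) value=16

Answer: 0 11 2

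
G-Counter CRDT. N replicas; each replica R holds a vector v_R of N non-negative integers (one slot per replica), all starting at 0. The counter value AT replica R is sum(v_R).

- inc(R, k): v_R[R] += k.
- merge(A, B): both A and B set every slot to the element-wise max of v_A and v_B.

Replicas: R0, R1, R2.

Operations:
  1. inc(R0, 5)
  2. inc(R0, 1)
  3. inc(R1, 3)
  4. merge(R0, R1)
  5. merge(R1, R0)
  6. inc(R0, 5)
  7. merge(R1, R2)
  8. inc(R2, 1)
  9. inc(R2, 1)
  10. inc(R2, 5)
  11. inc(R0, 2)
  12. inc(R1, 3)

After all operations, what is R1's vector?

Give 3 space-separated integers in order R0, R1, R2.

Answer: 6 6 0

Derivation:
Op 1: inc R0 by 5 -> R0=(5,0,0) value=5
Op 2: inc R0 by 1 -> R0=(6,0,0) value=6
Op 3: inc R1 by 3 -> R1=(0,3,0) value=3
Op 4: merge R0<->R1 -> R0=(6,3,0) R1=(6,3,0)
Op 5: merge R1<->R0 -> R1=(6,3,0) R0=(6,3,0)
Op 6: inc R0 by 5 -> R0=(11,3,0) value=14
Op 7: merge R1<->R2 -> R1=(6,3,0) R2=(6,3,0)
Op 8: inc R2 by 1 -> R2=(6,3,1) value=10
Op 9: inc R2 by 1 -> R2=(6,3,2) value=11
Op 10: inc R2 by 5 -> R2=(6,3,7) value=16
Op 11: inc R0 by 2 -> R0=(13,3,0) value=16
Op 12: inc R1 by 3 -> R1=(6,6,0) value=12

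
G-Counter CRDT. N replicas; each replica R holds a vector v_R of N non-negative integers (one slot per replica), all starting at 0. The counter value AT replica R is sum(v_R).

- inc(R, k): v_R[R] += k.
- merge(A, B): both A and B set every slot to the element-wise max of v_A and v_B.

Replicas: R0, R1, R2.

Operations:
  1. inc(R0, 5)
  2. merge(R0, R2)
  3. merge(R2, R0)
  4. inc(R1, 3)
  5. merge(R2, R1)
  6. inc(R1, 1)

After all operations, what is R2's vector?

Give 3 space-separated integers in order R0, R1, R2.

Answer: 5 3 0

Derivation:
Op 1: inc R0 by 5 -> R0=(5,0,0) value=5
Op 2: merge R0<->R2 -> R0=(5,0,0) R2=(5,0,0)
Op 3: merge R2<->R0 -> R2=(5,0,0) R0=(5,0,0)
Op 4: inc R1 by 3 -> R1=(0,3,0) value=3
Op 5: merge R2<->R1 -> R2=(5,3,0) R1=(5,3,0)
Op 6: inc R1 by 1 -> R1=(5,4,0) value=9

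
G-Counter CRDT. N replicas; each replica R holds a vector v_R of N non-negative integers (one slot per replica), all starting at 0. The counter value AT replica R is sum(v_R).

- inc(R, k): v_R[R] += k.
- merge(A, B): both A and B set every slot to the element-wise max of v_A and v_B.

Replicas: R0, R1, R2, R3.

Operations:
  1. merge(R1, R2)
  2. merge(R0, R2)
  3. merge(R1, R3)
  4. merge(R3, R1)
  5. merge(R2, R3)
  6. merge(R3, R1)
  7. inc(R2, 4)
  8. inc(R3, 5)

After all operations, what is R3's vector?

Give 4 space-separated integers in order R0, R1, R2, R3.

Answer: 0 0 0 5

Derivation:
Op 1: merge R1<->R2 -> R1=(0,0,0,0) R2=(0,0,0,0)
Op 2: merge R0<->R2 -> R0=(0,0,0,0) R2=(0,0,0,0)
Op 3: merge R1<->R3 -> R1=(0,0,0,0) R3=(0,0,0,0)
Op 4: merge R3<->R1 -> R3=(0,0,0,0) R1=(0,0,0,0)
Op 5: merge R2<->R3 -> R2=(0,0,0,0) R3=(0,0,0,0)
Op 6: merge R3<->R1 -> R3=(0,0,0,0) R1=(0,0,0,0)
Op 7: inc R2 by 4 -> R2=(0,0,4,0) value=4
Op 8: inc R3 by 5 -> R3=(0,0,0,5) value=5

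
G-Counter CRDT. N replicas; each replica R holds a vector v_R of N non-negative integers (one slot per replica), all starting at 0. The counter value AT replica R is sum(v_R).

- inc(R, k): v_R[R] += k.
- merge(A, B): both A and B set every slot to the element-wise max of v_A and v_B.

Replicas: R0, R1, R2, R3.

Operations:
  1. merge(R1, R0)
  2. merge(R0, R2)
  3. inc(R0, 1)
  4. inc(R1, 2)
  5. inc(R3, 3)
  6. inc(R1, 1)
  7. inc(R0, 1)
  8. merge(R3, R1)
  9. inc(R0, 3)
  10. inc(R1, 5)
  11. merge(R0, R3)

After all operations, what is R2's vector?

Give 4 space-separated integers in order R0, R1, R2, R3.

Op 1: merge R1<->R0 -> R1=(0,0,0,0) R0=(0,0,0,0)
Op 2: merge R0<->R2 -> R0=(0,0,0,0) R2=(0,0,0,0)
Op 3: inc R0 by 1 -> R0=(1,0,0,0) value=1
Op 4: inc R1 by 2 -> R1=(0,2,0,0) value=2
Op 5: inc R3 by 3 -> R3=(0,0,0,3) value=3
Op 6: inc R1 by 1 -> R1=(0,3,0,0) value=3
Op 7: inc R0 by 1 -> R0=(2,0,0,0) value=2
Op 8: merge R3<->R1 -> R3=(0,3,0,3) R1=(0,3,0,3)
Op 9: inc R0 by 3 -> R0=(5,0,0,0) value=5
Op 10: inc R1 by 5 -> R1=(0,8,0,3) value=11
Op 11: merge R0<->R3 -> R0=(5,3,0,3) R3=(5,3,0,3)

Answer: 0 0 0 0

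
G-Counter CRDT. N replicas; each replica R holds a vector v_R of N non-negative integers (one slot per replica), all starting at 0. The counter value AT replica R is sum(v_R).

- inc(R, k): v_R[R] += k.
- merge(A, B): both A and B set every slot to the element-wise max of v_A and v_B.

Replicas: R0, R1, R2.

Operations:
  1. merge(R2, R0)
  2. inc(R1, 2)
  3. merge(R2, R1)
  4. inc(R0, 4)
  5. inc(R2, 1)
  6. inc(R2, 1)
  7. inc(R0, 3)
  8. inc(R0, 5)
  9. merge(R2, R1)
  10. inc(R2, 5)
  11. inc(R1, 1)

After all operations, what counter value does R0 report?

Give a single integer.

Answer: 12

Derivation:
Op 1: merge R2<->R0 -> R2=(0,0,0) R0=(0,0,0)
Op 2: inc R1 by 2 -> R1=(0,2,0) value=2
Op 3: merge R2<->R1 -> R2=(0,2,0) R1=(0,2,0)
Op 4: inc R0 by 4 -> R0=(4,0,0) value=4
Op 5: inc R2 by 1 -> R2=(0,2,1) value=3
Op 6: inc R2 by 1 -> R2=(0,2,2) value=4
Op 7: inc R0 by 3 -> R0=(7,0,0) value=7
Op 8: inc R0 by 5 -> R0=(12,0,0) value=12
Op 9: merge R2<->R1 -> R2=(0,2,2) R1=(0,2,2)
Op 10: inc R2 by 5 -> R2=(0,2,7) value=9
Op 11: inc R1 by 1 -> R1=(0,3,2) value=5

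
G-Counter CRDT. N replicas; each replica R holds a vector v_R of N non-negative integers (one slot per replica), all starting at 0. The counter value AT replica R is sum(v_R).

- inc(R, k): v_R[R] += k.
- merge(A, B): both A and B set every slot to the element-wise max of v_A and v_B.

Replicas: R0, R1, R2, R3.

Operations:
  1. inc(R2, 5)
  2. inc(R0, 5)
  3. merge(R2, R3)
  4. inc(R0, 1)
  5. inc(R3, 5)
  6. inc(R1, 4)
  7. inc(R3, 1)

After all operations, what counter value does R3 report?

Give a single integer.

Op 1: inc R2 by 5 -> R2=(0,0,5,0) value=5
Op 2: inc R0 by 5 -> R0=(5,0,0,0) value=5
Op 3: merge R2<->R3 -> R2=(0,0,5,0) R3=(0,0,5,0)
Op 4: inc R0 by 1 -> R0=(6,0,0,0) value=6
Op 5: inc R3 by 5 -> R3=(0,0,5,5) value=10
Op 6: inc R1 by 4 -> R1=(0,4,0,0) value=4
Op 7: inc R3 by 1 -> R3=(0,0,5,6) value=11

Answer: 11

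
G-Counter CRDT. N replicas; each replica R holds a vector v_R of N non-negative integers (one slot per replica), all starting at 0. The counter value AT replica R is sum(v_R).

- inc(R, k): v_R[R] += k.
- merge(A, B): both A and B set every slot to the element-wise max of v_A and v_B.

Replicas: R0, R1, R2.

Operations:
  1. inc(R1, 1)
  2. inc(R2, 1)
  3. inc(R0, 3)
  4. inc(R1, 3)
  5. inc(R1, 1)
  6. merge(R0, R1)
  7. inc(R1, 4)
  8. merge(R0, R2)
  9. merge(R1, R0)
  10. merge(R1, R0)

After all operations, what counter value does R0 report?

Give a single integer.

Answer: 13

Derivation:
Op 1: inc R1 by 1 -> R1=(0,1,0) value=1
Op 2: inc R2 by 1 -> R2=(0,0,1) value=1
Op 3: inc R0 by 3 -> R0=(3,0,0) value=3
Op 4: inc R1 by 3 -> R1=(0,4,0) value=4
Op 5: inc R1 by 1 -> R1=(0,5,0) value=5
Op 6: merge R0<->R1 -> R0=(3,5,0) R1=(3,5,0)
Op 7: inc R1 by 4 -> R1=(3,9,0) value=12
Op 8: merge R0<->R2 -> R0=(3,5,1) R2=(3,5,1)
Op 9: merge R1<->R0 -> R1=(3,9,1) R0=(3,9,1)
Op 10: merge R1<->R0 -> R1=(3,9,1) R0=(3,9,1)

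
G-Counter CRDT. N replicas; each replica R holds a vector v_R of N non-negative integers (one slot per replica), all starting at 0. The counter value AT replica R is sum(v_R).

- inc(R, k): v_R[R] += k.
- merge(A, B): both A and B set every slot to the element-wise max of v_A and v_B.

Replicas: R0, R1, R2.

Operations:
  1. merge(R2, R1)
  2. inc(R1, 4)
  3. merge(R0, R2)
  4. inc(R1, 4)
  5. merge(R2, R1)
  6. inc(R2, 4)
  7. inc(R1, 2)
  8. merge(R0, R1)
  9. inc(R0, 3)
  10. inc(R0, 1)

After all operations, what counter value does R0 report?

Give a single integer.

Op 1: merge R2<->R1 -> R2=(0,0,0) R1=(0,0,0)
Op 2: inc R1 by 4 -> R1=(0,4,0) value=4
Op 3: merge R0<->R2 -> R0=(0,0,0) R2=(0,0,0)
Op 4: inc R1 by 4 -> R1=(0,8,0) value=8
Op 5: merge R2<->R1 -> R2=(0,8,0) R1=(0,8,0)
Op 6: inc R2 by 4 -> R2=(0,8,4) value=12
Op 7: inc R1 by 2 -> R1=(0,10,0) value=10
Op 8: merge R0<->R1 -> R0=(0,10,0) R1=(0,10,0)
Op 9: inc R0 by 3 -> R0=(3,10,0) value=13
Op 10: inc R0 by 1 -> R0=(4,10,0) value=14

Answer: 14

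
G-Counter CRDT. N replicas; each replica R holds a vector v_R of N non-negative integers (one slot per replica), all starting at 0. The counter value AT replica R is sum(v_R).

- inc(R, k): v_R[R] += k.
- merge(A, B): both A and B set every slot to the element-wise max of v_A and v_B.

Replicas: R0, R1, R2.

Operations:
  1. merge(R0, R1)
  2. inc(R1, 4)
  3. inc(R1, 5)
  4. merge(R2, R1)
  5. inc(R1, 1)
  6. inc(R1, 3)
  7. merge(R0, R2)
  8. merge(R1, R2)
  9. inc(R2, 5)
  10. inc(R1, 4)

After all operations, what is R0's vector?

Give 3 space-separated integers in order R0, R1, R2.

Answer: 0 9 0

Derivation:
Op 1: merge R0<->R1 -> R0=(0,0,0) R1=(0,0,0)
Op 2: inc R1 by 4 -> R1=(0,4,0) value=4
Op 3: inc R1 by 5 -> R1=(0,9,0) value=9
Op 4: merge R2<->R1 -> R2=(0,9,0) R1=(0,9,0)
Op 5: inc R1 by 1 -> R1=(0,10,0) value=10
Op 6: inc R1 by 3 -> R1=(0,13,0) value=13
Op 7: merge R0<->R2 -> R0=(0,9,0) R2=(0,9,0)
Op 8: merge R1<->R2 -> R1=(0,13,0) R2=(0,13,0)
Op 9: inc R2 by 5 -> R2=(0,13,5) value=18
Op 10: inc R1 by 4 -> R1=(0,17,0) value=17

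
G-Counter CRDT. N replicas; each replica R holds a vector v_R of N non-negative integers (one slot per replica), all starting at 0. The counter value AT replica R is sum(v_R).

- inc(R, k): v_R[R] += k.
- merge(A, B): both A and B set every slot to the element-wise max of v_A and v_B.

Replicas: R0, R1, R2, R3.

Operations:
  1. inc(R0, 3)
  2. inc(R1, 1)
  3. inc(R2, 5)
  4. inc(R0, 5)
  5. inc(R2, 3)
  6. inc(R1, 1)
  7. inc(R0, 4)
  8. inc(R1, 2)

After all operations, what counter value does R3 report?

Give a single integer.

Op 1: inc R0 by 3 -> R0=(3,0,0,0) value=3
Op 2: inc R1 by 1 -> R1=(0,1,0,0) value=1
Op 3: inc R2 by 5 -> R2=(0,0,5,0) value=5
Op 4: inc R0 by 5 -> R0=(8,0,0,0) value=8
Op 5: inc R2 by 3 -> R2=(0,0,8,0) value=8
Op 6: inc R1 by 1 -> R1=(0,2,0,0) value=2
Op 7: inc R0 by 4 -> R0=(12,0,0,0) value=12
Op 8: inc R1 by 2 -> R1=(0,4,0,0) value=4

Answer: 0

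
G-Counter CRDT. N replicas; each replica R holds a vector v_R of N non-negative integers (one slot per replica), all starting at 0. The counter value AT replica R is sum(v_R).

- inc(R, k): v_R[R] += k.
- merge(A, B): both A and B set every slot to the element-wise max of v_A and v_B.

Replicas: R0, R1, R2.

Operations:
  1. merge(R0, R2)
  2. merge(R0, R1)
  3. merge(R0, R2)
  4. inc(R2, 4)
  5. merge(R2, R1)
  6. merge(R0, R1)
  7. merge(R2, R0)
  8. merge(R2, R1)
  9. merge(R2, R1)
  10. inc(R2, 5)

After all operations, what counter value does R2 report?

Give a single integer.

Op 1: merge R0<->R2 -> R0=(0,0,0) R2=(0,0,0)
Op 2: merge R0<->R1 -> R0=(0,0,0) R1=(0,0,0)
Op 3: merge R0<->R2 -> R0=(0,0,0) R2=(0,0,0)
Op 4: inc R2 by 4 -> R2=(0,0,4) value=4
Op 5: merge R2<->R1 -> R2=(0,0,4) R1=(0,0,4)
Op 6: merge R0<->R1 -> R0=(0,0,4) R1=(0,0,4)
Op 7: merge R2<->R0 -> R2=(0,0,4) R0=(0,0,4)
Op 8: merge R2<->R1 -> R2=(0,0,4) R1=(0,0,4)
Op 9: merge R2<->R1 -> R2=(0,0,4) R1=(0,0,4)
Op 10: inc R2 by 5 -> R2=(0,0,9) value=9

Answer: 9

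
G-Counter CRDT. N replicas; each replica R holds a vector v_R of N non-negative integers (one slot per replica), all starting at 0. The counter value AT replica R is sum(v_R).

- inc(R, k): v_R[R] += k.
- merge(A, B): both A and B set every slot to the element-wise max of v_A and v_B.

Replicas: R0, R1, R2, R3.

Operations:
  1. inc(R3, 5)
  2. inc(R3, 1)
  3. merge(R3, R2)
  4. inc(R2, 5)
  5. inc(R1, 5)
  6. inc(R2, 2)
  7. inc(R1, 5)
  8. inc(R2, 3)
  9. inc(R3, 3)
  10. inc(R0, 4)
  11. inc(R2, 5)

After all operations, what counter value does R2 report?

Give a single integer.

Op 1: inc R3 by 5 -> R3=(0,0,0,5) value=5
Op 2: inc R3 by 1 -> R3=(0,0,0,6) value=6
Op 3: merge R3<->R2 -> R3=(0,0,0,6) R2=(0,0,0,6)
Op 4: inc R2 by 5 -> R2=(0,0,5,6) value=11
Op 5: inc R1 by 5 -> R1=(0,5,0,0) value=5
Op 6: inc R2 by 2 -> R2=(0,0,7,6) value=13
Op 7: inc R1 by 5 -> R1=(0,10,0,0) value=10
Op 8: inc R2 by 3 -> R2=(0,0,10,6) value=16
Op 9: inc R3 by 3 -> R3=(0,0,0,9) value=9
Op 10: inc R0 by 4 -> R0=(4,0,0,0) value=4
Op 11: inc R2 by 5 -> R2=(0,0,15,6) value=21

Answer: 21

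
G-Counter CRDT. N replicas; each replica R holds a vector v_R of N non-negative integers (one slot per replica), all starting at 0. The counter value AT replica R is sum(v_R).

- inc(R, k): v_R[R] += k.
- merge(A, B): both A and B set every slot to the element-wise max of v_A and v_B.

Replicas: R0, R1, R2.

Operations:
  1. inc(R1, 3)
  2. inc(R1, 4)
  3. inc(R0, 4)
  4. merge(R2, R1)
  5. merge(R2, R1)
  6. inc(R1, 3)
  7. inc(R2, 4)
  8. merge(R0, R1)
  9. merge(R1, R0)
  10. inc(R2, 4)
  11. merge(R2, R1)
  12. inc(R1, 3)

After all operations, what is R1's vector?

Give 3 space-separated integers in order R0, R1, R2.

Op 1: inc R1 by 3 -> R1=(0,3,0) value=3
Op 2: inc R1 by 4 -> R1=(0,7,0) value=7
Op 3: inc R0 by 4 -> R0=(4,0,0) value=4
Op 4: merge R2<->R1 -> R2=(0,7,0) R1=(0,7,0)
Op 5: merge R2<->R1 -> R2=(0,7,0) R1=(0,7,0)
Op 6: inc R1 by 3 -> R1=(0,10,0) value=10
Op 7: inc R2 by 4 -> R2=(0,7,4) value=11
Op 8: merge R0<->R1 -> R0=(4,10,0) R1=(4,10,0)
Op 9: merge R1<->R0 -> R1=(4,10,0) R0=(4,10,0)
Op 10: inc R2 by 4 -> R2=(0,7,8) value=15
Op 11: merge R2<->R1 -> R2=(4,10,8) R1=(4,10,8)
Op 12: inc R1 by 3 -> R1=(4,13,8) value=25

Answer: 4 13 8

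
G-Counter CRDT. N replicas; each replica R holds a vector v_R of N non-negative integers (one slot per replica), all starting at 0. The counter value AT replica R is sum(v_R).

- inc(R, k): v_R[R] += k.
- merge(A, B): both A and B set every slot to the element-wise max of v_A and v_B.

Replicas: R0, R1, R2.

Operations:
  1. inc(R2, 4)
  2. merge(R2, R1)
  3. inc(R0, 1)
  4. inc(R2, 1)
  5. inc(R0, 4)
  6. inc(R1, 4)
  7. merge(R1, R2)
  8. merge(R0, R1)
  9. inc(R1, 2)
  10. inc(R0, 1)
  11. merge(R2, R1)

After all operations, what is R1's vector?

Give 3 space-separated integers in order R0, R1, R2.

Answer: 5 6 5

Derivation:
Op 1: inc R2 by 4 -> R2=(0,0,4) value=4
Op 2: merge R2<->R1 -> R2=(0,0,4) R1=(0,0,4)
Op 3: inc R0 by 1 -> R0=(1,0,0) value=1
Op 4: inc R2 by 1 -> R2=(0,0,5) value=5
Op 5: inc R0 by 4 -> R0=(5,0,0) value=5
Op 6: inc R1 by 4 -> R1=(0,4,4) value=8
Op 7: merge R1<->R2 -> R1=(0,4,5) R2=(0,4,5)
Op 8: merge R0<->R1 -> R0=(5,4,5) R1=(5,4,5)
Op 9: inc R1 by 2 -> R1=(5,6,5) value=16
Op 10: inc R0 by 1 -> R0=(6,4,5) value=15
Op 11: merge R2<->R1 -> R2=(5,6,5) R1=(5,6,5)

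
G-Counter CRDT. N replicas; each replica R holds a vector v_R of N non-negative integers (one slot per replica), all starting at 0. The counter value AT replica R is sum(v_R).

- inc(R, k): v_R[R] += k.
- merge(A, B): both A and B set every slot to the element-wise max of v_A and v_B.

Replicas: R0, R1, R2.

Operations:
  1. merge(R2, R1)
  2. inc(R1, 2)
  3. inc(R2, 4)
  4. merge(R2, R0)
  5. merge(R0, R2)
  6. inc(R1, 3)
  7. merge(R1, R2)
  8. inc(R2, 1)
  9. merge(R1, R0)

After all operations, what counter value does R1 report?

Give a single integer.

Op 1: merge R2<->R1 -> R2=(0,0,0) R1=(0,0,0)
Op 2: inc R1 by 2 -> R1=(0,2,0) value=2
Op 3: inc R2 by 4 -> R2=(0,0,4) value=4
Op 4: merge R2<->R0 -> R2=(0,0,4) R0=(0,0,4)
Op 5: merge R0<->R2 -> R0=(0,0,4) R2=(0,0,4)
Op 6: inc R1 by 3 -> R1=(0,5,0) value=5
Op 7: merge R1<->R2 -> R1=(0,5,4) R2=(0,5,4)
Op 8: inc R2 by 1 -> R2=(0,5,5) value=10
Op 9: merge R1<->R0 -> R1=(0,5,4) R0=(0,5,4)

Answer: 9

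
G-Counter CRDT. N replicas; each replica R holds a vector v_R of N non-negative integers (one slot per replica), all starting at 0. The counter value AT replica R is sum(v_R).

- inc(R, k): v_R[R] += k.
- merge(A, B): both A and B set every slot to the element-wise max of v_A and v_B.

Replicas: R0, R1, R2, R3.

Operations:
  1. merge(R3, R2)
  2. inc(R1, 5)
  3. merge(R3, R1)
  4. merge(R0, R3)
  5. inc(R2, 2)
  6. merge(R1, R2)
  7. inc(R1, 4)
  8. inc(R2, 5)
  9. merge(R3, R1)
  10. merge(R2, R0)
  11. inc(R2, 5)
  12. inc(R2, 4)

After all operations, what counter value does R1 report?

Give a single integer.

Answer: 11

Derivation:
Op 1: merge R3<->R2 -> R3=(0,0,0,0) R2=(0,0,0,0)
Op 2: inc R1 by 5 -> R1=(0,5,0,0) value=5
Op 3: merge R3<->R1 -> R3=(0,5,0,0) R1=(0,5,0,0)
Op 4: merge R0<->R3 -> R0=(0,5,0,0) R3=(0,5,0,0)
Op 5: inc R2 by 2 -> R2=(0,0,2,0) value=2
Op 6: merge R1<->R2 -> R1=(0,5,2,0) R2=(0,5,2,0)
Op 7: inc R1 by 4 -> R1=(0,9,2,0) value=11
Op 8: inc R2 by 5 -> R2=(0,5,7,0) value=12
Op 9: merge R3<->R1 -> R3=(0,9,2,0) R1=(0,9,2,0)
Op 10: merge R2<->R0 -> R2=(0,5,7,0) R0=(0,5,7,0)
Op 11: inc R2 by 5 -> R2=(0,5,12,0) value=17
Op 12: inc R2 by 4 -> R2=(0,5,16,0) value=21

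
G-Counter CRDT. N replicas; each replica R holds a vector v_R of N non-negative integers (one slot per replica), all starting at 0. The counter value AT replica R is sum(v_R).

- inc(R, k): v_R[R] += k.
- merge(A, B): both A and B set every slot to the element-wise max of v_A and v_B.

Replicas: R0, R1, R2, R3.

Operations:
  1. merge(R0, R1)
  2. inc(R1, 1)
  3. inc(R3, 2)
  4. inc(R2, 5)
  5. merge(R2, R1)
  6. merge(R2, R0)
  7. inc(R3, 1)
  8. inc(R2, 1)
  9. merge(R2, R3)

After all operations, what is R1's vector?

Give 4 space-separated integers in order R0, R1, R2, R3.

Answer: 0 1 5 0

Derivation:
Op 1: merge R0<->R1 -> R0=(0,0,0,0) R1=(0,0,0,0)
Op 2: inc R1 by 1 -> R1=(0,1,0,0) value=1
Op 3: inc R3 by 2 -> R3=(0,0,0,2) value=2
Op 4: inc R2 by 5 -> R2=(0,0,5,0) value=5
Op 5: merge R2<->R1 -> R2=(0,1,5,0) R1=(0,1,5,0)
Op 6: merge R2<->R0 -> R2=(0,1,5,0) R0=(0,1,5,0)
Op 7: inc R3 by 1 -> R3=(0,0,0,3) value=3
Op 8: inc R2 by 1 -> R2=(0,1,6,0) value=7
Op 9: merge R2<->R3 -> R2=(0,1,6,3) R3=(0,1,6,3)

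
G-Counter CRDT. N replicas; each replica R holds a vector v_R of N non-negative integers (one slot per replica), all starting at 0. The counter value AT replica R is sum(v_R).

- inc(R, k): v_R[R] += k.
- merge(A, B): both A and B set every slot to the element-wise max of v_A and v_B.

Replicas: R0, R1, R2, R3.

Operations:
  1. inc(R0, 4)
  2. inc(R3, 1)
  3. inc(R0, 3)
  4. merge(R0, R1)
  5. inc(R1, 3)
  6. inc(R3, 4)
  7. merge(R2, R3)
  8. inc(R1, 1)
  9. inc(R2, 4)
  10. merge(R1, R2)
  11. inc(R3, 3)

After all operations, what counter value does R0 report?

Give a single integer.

Op 1: inc R0 by 4 -> R0=(4,0,0,0) value=4
Op 2: inc R3 by 1 -> R3=(0,0,0,1) value=1
Op 3: inc R0 by 3 -> R0=(7,0,0,0) value=7
Op 4: merge R0<->R1 -> R0=(7,0,0,0) R1=(7,0,0,0)
Op 5: inc R1 by 3 -> R1=(7,3,0,0) value=10
Op 6: inc R3 by 4 -> R3=(0,0,0,5) value=5
Op 7: merge R2<->R3 -> R2=(0,0,0,5) R3=(0,0,0,5)
Op 8: inc R1 by 1 -> R1=(7,4,0,0) value=11
Op 9: inc R2 by 4 -> R2=(0,0,4,5) value=9
Op 10: merge R1<->R2 -> R1=(7,4,4,5) R2=(7,4,4,5)
Op 11: inc R3 by 3 -> R3=(0,0,0,8) value=8

Answer: 7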